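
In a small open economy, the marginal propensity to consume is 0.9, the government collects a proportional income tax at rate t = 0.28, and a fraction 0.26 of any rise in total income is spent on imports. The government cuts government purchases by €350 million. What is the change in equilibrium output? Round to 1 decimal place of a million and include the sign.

−€571.9 million

Expenditure multiplier = 1/(1 − c(1−t) + m) = 1/(1 − 0.9×0.72 + 0.26) = 1/0.612 ≈ 1.634.
ΔY = k × ΔG = (−€350 million) / 0.612 ≈ −€571.9 million.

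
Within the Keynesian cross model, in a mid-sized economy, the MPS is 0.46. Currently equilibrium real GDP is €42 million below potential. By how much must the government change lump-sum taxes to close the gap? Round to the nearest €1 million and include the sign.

MPC = 1 − MPS = 1 − 0.46 = 0.54.
Spending multiplier = 1/(1 − MPC) = 1/(1 − 0.54) = 1/0.46 ≈ 2.174.
Tax multiplier = −c·k = −0.54/0.46 ≈ −1.174. Need ΔY = +€42 million, so ΔT = ΔY/(−c·k) = −(+€42 million) × 0.46 / 0.54 ≈ −€36 million.
The government should cut lump-sum taxes by €36 million.

−€36 million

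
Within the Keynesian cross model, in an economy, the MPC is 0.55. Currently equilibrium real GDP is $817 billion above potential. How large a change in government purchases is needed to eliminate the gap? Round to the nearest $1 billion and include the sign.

Spending multiplier = 1/(1 − MPC) = 1/(1 − 0.55) = 1/0.45 ≈ 2.222.
Need ΔY = −$817 billion, so ΔG = ΔY/k = (−$817 billion) × 0.45 ≈ −$368 billion.
The government should cut government purchases by $368 billion.

−$368 billion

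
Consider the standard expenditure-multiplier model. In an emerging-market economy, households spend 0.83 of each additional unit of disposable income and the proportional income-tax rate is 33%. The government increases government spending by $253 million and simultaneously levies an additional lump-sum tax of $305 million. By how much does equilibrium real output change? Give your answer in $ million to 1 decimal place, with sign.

Expenditure multiplier = 1/(1 − c(1−t)) = 1/(1 − 0.83×0.67) = 1/0.4439 ≈ 2.253.
ΔG contributes k·ΔG = (+$253 million) / 0.4439 ≈ +$569.9 million.
ΔT of +$305 million changes first-round spending by −c·ΔT = −$253.15 million, contributing k·(−c·ΔT) = (−$253.15 million) / 0.4439 ≈ −$570.3 million.
Net ΔY = k(ΔG − c·ΔT) = (−$0.15 million) / 0.4439 ≈ −$0.3 million.

−$0.3 million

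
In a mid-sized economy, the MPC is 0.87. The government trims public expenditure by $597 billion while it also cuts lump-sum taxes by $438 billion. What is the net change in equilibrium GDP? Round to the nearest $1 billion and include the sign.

−$1,661 billion

Expenditure multiplier = 1/(1 − MPC) = 1/(1 − 0.87) = 1/0.13 ≈ 7.692.
ΔG contributes k·ΔG = (−$597 billion) / 0.13 ≈ −$4,592.3 billion.
ΔT of −$438 billion changes first-round spending by −c·ΔT = +$381.06 billion, contributing k·(−c·ΔT) = (+$381.06 billion) / 0.13 ≈ +$2,931.2 billion.
Net ΔY = k(ΔG − c·ΔT) = (−$215.94 billion) / 0.13 ≈ −$1,661 billion.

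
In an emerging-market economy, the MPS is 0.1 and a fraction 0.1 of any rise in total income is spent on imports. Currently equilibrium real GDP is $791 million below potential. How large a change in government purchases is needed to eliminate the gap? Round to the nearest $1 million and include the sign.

MPC = 1 − MPS = 1 − 0.1 = 0.9.
Spending multiplier = 1/(1 − c + m) = 1/(1 − 0.9 + 0.1) = 1/0.2 = 5.
Need ΔY = +$791 million, so ΔG = ΔY/k = (+$791 million) × 0.2 ≈ +$158 million.
The government should increase government purchases by $158 million.

+$158 million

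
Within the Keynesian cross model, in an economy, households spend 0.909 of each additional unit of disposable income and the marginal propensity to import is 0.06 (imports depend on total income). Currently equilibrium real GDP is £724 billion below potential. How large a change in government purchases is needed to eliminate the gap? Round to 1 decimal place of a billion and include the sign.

Spending multiplier = 1/(1 − c + m) = 1/(1 − 0.909 + 0.06) = 1/0.151 ≈ 6.623.
Need ΔY = +£724 billion, so ΔG = ΔY/k = (+£724 billion) × 0.151 ≈ +£109.3 billion.
The government should increase government purchases by £109.3 billion.

+£109.3 billion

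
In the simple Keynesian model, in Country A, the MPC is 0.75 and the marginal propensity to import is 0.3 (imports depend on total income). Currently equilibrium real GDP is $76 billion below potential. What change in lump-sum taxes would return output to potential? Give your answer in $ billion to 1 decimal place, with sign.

−$55.7 billion

Spending multiplier = 1/(1 − c + m) = 1/(1 − 0.75 + 0.3) = 1/0.55 ≈ 1.818.
Tax multiplier = −c·k = −0.75/0.55 ≈ −1.364. Need ΔY = +$76 billion, so ΔT = ΔY/(−c·k) = −(+$76 billion) × 0.55 / 0.75 ≈ −$55.7 billion.
The government should cut lump-sum taxes by $55.7 billion.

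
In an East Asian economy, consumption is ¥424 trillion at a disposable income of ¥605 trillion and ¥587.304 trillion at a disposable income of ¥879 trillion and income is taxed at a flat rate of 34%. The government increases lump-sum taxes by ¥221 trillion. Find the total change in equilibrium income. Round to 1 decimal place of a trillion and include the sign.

MPC = ΔC/ΔYd = (587.304 − 424)/(879 − 605) = 163.304/274 = 0.596.
A lump-sum tax change of +¥221 trillion shifts disposable income by −¥221 trillion; first-round consumption changes by −c × ΔT = −0.596 × (+¥221 trillion) = −¥131.716 trillion.
Expenditure multiplier = 1/(1 − c(1−t)) = 1/(1 − 0.596×0.66) = 1/0.60664 ≈ 1.648.
The tax multiplier is −c × k ≈ −0.982, so ΔY = k × (−c·ΔT) = (−¥131.716 trillion) / 0.60664 ≈ −¥217.1 trillion.

−¥217.1 trillion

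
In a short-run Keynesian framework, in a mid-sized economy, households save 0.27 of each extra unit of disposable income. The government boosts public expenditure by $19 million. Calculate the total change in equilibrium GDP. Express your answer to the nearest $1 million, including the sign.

+$70 million

MPC = 1 − MPS = 1 − 0.27 = 0.73.
Expenditure multiplier = 1/(1 − MPC) = 1/(1 − 0.73) = 1/0.27 ≈ 3.704.
ΔY = k × ΔG = (+$19 million) / 0.27 ≈ +$70 million.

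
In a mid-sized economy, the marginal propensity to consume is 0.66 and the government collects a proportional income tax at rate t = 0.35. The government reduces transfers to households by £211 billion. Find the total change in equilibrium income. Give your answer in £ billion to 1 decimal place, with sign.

The transfer change shifts disposable income by −£211 billion, so first-round consumption changes by c·ΔTR = 0.66 × (−£211 billion) = −£139.26 billion.
Expenditure multiplier = 1/(1 − c(1−t)) = 1/(1 − 0.66×0.65) = 1/0.571 ≈ 1.751.
The transfer multiplier is c × k ≈ 1.156, so ΔY = k × (c·ΔTR) = (−£139.26 billion) / 0.571 ≈ −£243.9 billion.

−£243.9 billion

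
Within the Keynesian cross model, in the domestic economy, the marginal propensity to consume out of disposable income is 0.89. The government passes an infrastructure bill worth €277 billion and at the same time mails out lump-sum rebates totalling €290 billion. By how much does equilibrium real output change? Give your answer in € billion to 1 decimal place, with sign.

+€4,864.5 billion

Expenditure multiplier = 1/(1 − MPC) = 1/(1 − 0.89) = 1/0.11 ≈ 9.091.
ΔG contributes k·ΔG = (+€277 billion) / 0.11 ≈ +€2,518.2 billion.
ΔT of −€290 billion changes first-round spending by −c·ΔT = +€258.1 billion, contributing k·(−c·ΔT) = (+€258.1 billion) / 0.11 ≈ +€2,346.4 billion.
Net ΔY = k(ΔG − c·ΔT) = (+€535.1 billion) / 0.11 ≈ +€4,864.5 billion.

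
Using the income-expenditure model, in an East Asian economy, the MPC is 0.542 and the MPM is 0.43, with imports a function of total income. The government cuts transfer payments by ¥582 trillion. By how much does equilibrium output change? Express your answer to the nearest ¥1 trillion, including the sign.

−¥355 trillion

The transfer change shifts disposable income by −¥582 trillion, so first-round consumption changes by c·ΔTR = 0.542 × (−¥582 trillion) = −¥315.444 trillion.
Expenditure multiplier = 1/(1 − c + m) = 1/(1 − 0.542 + 0.43) = 1/0.888 ≈ 1.126.
The transfer multiplier is c × k ≈ 0.61, so ΔY = k × (c·ΔTR) = (−¥315.444 trillion) / 0.888 ≈ −¥355 trillion.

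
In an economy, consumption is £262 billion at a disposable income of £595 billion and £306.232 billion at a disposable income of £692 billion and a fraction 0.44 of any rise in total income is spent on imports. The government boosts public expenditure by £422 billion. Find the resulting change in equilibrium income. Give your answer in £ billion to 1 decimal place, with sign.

MPC = ΔC/ΔYd = (306.232 − 262)/(692 − 595) = 44.232/97 = 0.456.
Expenditure multiplier = 1/(1 − c + m) = 1/(1 − 0.456 + 0.44) = 1/0.984 ≈ 1.016.
ΔY = k × ΔG = (+£422 billion) / 0.984 ≈ +£428.9 billion.

+£428.9 billion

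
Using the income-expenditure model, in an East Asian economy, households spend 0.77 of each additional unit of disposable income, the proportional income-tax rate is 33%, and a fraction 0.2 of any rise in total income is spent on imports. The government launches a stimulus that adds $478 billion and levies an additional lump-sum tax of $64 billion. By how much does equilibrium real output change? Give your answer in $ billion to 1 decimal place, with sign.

+$626.7 billion

Expenditure multiplier = 1/(1 − c(1−t) + m) = 1/(1 − 0.77×0.67 + 0.2) = 1/0.6841 ≈ 1.462.
ΔG contributes k·ΔG = (+$478 billion) / 0.6841 ≈ +$698.7 billion.
ΔT of +$64 billion changes first-round spending by −c·ΔT = −$49.28 billion, contributing k·(−c·ΔT) = (−$49.28 billion) / 0.6841 ≈ −$72 billion.
Net ΔY = k(ΔG − c·ΔT) = (+$428.72 billion) / 0.6841 ≈ +$626.7 billion.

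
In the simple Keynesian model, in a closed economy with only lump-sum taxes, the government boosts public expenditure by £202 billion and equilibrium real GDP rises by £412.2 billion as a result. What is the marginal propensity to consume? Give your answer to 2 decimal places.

Implied spending multiplier k = ΔY/ΔG = 412.2/202 ≈ 2.0406.
Since k = 1/(1 − MPC), MPC = 1 − 1/k = 1 − ΔG/ΔY = 1 − 202/412.2 ≈ 0.51.

0.51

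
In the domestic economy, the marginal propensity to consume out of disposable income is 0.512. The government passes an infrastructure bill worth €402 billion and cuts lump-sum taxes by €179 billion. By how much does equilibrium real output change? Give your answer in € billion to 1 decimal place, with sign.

Expenditure multiplier = 1/(1 − MPC) = 1/(1 − 0.512) = 1/0.488 ≈ 2.049.
ΔG contributes k·ΔG = (+€402 billion) / 0.488 ≈ +€823.8 billion.
ΔT of −€179 billion changes first-round spending by −c·ΔT = +€91.648 billion, contributing k·(−c·ΔT) = (+€91.648 billion) / 0.488 ≈ +€187.8 billion.
Net ΔY = k(ΔG − c·ΔT) = (+€493.648 billion) / 0.488 ≈ +€1,011.6 billion.

+€1,011.6 billion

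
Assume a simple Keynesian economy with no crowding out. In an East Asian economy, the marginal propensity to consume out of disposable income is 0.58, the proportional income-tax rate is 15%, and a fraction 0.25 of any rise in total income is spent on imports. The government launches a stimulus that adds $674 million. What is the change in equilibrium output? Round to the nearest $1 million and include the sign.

Government-spending multiplier = 1/(1 − c(1−t) + m) = 1/(1 − 0.58×0.85 + 0.25) = 1/0.757 ≈ 1.321.
ΔY = k × ΔG = (+$674 million) / 0.757 ≈ +$890 million.

+$890 million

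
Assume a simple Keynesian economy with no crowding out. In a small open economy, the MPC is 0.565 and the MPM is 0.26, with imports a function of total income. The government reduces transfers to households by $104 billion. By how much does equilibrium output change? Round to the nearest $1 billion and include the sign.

−$85 billion

The transfer change shifts disposable income by −$104 billion, so first-round consumption changes by c·ΔTR = 0.565 × (−$104 billion) = −$58.76 billion.
Expenditure multiplier = 1/(1 − c + m) = 1/(1 − 0.565 + 0.26) = 1/0.695 ≈ 1.439.
The transfer multiplier is c × k ≈ 0.813, so ΔY = k × (c·ΔTR) = (−$58.76 billion) / 0.695 ≈ −$85 billion.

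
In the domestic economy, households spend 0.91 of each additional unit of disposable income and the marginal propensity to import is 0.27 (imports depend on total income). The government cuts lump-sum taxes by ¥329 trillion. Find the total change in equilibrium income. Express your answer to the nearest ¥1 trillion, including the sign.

+¥832 trillion

A lump-sum tax change of −¥329 trillion shifts disposable income by +¥329 trillion; first-round consumption changes by −c × ΔT = −0.91 × (−¥329 trillion) = +¥299.39 trillion.
Expenditure multiplier = 1/(1 − c + m) = 1/(1 − 0.91 + 0.27) = 1/0.36 ≈ 2.778.
The tax multiplier is −c × k ≈ −2.528, so ΔY = k × (−c·ΔT) = (+¥299.39 trillion) / 0.36 ≈ +¥832 trillion.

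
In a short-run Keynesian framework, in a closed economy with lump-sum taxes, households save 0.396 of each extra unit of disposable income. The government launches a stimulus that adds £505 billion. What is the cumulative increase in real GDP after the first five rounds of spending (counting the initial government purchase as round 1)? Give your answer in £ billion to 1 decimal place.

MPC = 1 − MPS = 1 − 0.396 = 0.604.
Round 1 adds ΔG = £505 billion; each later round is MPC = 0.604 times the previous.
After 5 rounds: 505 + 305.02 + 184.23208 + 111.27617632 + 67.21081049728 = ΔG·(1 − c^5)/(1 − c) = 505 × (1 − 0.080386791169024)/0.396 ≈ £1,172.7 billion.

£1,172.7 billion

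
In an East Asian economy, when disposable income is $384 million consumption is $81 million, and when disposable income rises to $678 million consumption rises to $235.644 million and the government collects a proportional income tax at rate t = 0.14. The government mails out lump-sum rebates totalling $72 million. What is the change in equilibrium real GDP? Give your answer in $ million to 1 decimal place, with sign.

+$69.2 million

MPC = ΔC/ΔYd = (235.644 − 81)/(678 − 384) = 154.644/294 = 0.526.
A lump-sum tax change of −$72 million shifts disposable income by +$72 million; first-round consumption changes by −c × ΔT = −0.526 × (−$72 million) = +$37.872 million.
Expenditure multiplier = 1/(1 − c(1−t)) = 1/(1 − 0.526×0.86) = 1/0.54764 ≈ 1.826.
The tax multiplier is −c × k ≈ −0.96, so ΔY = k × (−c·ΔT) = (+$37.872 million) / 0.54764 ≈ +$69.2 million.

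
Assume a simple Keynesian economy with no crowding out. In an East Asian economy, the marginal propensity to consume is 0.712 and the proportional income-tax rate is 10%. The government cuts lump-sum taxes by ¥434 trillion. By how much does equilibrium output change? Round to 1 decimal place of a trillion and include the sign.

+¥860.3 trillion

A lump-sum tax change of −¥434 trillion shifts disposable income by +¥434 trillion; first-round consumption changes by −c × ΔT = −0.712 × (−¥434 trillion) = +¥309.008 trillion.
Expenditure multiplier = 1/(1 − c(1−t)) = 1/(1 − 0.712×0.9) = 1/0.3592 ≈ 2.784.
The tax multiplier is −c × k ≈ −1.982, so ΔY = k × (−c·ΔT) = (+¥309.008 trillion) / 0.3592 ≈ +¥860.3 trillion.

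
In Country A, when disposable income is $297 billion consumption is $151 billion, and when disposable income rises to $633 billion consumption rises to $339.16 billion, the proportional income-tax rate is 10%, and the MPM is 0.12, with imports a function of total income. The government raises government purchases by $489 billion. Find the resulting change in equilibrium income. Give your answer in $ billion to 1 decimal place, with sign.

+$793.8 billion

MPC = ΔC/ΔYd = (339.16 − 151)/(633 − 297) = 188.16/336 = 0.56.
Spending multiplier = 1/(1 − c(1−t) + m) = 1/(1 − 0.56×0.9 + 0.12) = 1/0.616 ≈ 1.623.
ΔY = k × ΔG = (+$489 billion) / 0.616 ≈ +$793.8 billion.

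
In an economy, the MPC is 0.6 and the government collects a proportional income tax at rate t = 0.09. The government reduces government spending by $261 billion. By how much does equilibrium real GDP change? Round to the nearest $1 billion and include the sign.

Spending multiplier = 1/(1 − c(1−t)) = 1/(1 − 0.6×0.91) = 1/0.454 ≈ 2.203.
ΔY = k × ΔG = (−$261 billion) / 0.454 ≈ −$575 billion.

−$575 billion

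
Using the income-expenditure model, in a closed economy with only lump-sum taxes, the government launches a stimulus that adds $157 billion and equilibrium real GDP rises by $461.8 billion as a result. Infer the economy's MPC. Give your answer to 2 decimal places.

Implied spending multiplier k = ΔY/ΔG = 461.8/157 ≈ 2.9414.
Since k = 1/(1 − MPC), MPC = 1 − 1/k = 1 − ΔG/ΔY = 1 − 157/461.8 ≈ 0.66.

0.66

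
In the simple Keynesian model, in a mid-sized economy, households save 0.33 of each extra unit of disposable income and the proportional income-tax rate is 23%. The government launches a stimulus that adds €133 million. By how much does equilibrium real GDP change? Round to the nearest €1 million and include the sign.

MPC = 1 − MPS = 1 − 0.33 = 0.67.
Expenditure multiplier = 1/(1 − c(1−t)) = 1/(1 − 0.67×0.77) = 1/0.4841 ≈ 2.066.
ΔY = k × ΔG = (+€133 million) / 0.4841 ≈ +€275 million.

+€275 million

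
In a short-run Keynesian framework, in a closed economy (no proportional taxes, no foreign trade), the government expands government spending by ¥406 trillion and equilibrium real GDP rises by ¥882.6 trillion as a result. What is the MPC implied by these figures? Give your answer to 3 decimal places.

Implied spending multiplier k = ΔY/ΔG = 882.6/406 ≈ 2.1739.
Since k = 1/(1 − MPC), MPC = 1 − 1/k = 1 − ΔG/ΔY = 1 − 406/882.6 ≈ 0.540.

0.540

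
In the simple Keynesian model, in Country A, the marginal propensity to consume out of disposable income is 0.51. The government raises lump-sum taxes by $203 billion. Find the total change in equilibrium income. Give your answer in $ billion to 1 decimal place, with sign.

A lump-sum tax change of +$203 billion shifts disposable income by −$203 billion; first-round consumption changes by −c × ΔT = −0.51 × (+$203 billion) = −$103.53 billion.
Expenditure multiplier = 1/(1 − MPC) = 1/(1 − 0.51) = 1/0.49 ≈ 2.041.
The tax multiplier is −c × k ≈ −1.041, so ΔY = k × (−c·ΔT) = (−$103.53 billion) / 0.49 ≈ −$211.3 billion.

−$211.3 billion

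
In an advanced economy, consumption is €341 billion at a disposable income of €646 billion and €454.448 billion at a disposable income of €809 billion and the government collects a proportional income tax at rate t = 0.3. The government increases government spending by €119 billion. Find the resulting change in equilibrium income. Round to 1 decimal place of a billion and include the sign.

+€232.1 billion

MPC = ΔC/ΔYd = (454.448 − 341)/(809 − 646) = 113.448/163 = 0.696.
Expenditure multiplier = 1/(1 − c(1−t)) = 1/(1 − 0.696×0.7) = 1/0.5128 ≈ 1.95.
ΔY = k × ΔG = (+€119 billion) / 0.5128 ≈ +€232.1 billion.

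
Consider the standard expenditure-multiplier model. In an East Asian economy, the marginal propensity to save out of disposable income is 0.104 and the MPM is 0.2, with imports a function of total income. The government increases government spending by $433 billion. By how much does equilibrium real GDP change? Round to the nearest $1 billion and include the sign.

+$1,424 billion

MPC = 1 − MPS = 1 − 0.104 = 0.896.
Spending multiplier = 1/(1 − c + m) = 1/(1 − 0.896 + 0.2) = 1/0.304 ≈ 3.289.
ΔY = k × ΔG = (+$433 billion) / 0.304 ≈ +$1,424 billion.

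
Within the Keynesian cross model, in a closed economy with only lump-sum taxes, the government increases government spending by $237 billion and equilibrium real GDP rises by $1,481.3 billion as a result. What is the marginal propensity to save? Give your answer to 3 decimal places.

0.160

Implied spending multiplier k = ΔY/ΔG = 1,481.3/237 ≈ 6.2502.
Since k = 1/(1 − MPC), MPC = 1 − 1/k = 1 − ΔG/ΔY = 1 − 237/1,481.3 ≈ 0.840.
MPS = 1 − MPC = 0.160.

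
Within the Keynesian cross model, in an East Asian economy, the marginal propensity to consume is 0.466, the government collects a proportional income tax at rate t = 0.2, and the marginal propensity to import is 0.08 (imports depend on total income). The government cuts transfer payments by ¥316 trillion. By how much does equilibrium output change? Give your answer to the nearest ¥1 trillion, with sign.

−¥208 trillion

The transfer change shifts disposable income by −¥316 trillion, so first-round consumption changes by c·ΔTR = 0.466 × (−¥316 trillion) = −¥147.256 trillion.
Expenditure multiplier = 1/(1 − c(1−t) + m) = 1/(1 − 0.466×0.8 + 0.08) = 1/0.7072 ≈ 1.414.
The transfer multiplier is c × k ≈ 0.659, so ΔY = k × (c·ΔTR) = (−¥147.256 trillion) / 0.7072 ≈ −¥208 trillion.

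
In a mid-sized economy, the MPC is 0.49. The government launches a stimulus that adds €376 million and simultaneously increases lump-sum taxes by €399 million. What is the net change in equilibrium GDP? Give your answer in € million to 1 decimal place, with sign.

+€353.9 million

Expenditure multiplier = 1/(1 − MPC) = 1/(1 − 0.49) = 1/0.51 ≈ 1.961.
ΔG contributes k·ΔG = (+€376 million) / 0.51 ≈ +€737.3 million.
ΔT of +€399 million changes first-round spending by −c·ΔT = −€195.51 million, contributing k·(−c·ΔT) = (−€195.51 million) / 0.51 ≈ −€383.4 million.
Net ΔY = k(ΔG − c·ΔT) = (+€180.49 million) / 0.51 ≈ +€353.9 million.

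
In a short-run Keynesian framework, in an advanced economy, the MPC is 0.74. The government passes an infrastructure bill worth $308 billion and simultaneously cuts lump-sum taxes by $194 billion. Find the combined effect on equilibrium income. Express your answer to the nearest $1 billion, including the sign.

+$1,737 billion

Expenditure multiplier = 1/(1 − MPC) = 1/(1 − 0.74) = 1/0.26 ≈ 3.846.
ΔG contributes k·ΔG = (+$308 billion) / 0.26 ≈ +$1,184.6 billion.
ΔT of −$194 billion changes first-round spending by −c·ΔT = +$143.56 billion, contributing k·(−c·ΔT) = (+$143.56 billion) / 0.26 ≈ +$552.2 billion.
Net ΔY = k(ΔG − c·ΔT) = (+$451.56 billion) / 0.26 ≈ +$1,737 billion.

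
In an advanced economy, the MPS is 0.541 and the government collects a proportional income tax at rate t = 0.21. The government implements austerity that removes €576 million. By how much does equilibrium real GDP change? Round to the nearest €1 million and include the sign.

MPC = 1 − MPS = 1 − 0.541 = 0.459.
Government-spending multiplier = 1/(1 − c(1−t)) = 1/(1 − 0.459×0.79) = 1/0.63739 ≈ 1.569.
ΔY = k × ΔG = (−€576 million) / 0.63739 ≈ −€904 million.

−€904 million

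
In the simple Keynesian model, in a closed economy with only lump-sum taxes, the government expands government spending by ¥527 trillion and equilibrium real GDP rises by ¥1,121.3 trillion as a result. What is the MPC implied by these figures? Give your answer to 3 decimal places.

0.530

Implied spending multiplier k = ΔY/ΔG = 1,121.3/527 ≈ 2.1277.
Since k = 1/(1 − MPC), MPC = 1 − 1/k = 1 − ΔG/ΔY = 1 − 527/1,121.3 ≈ 0.530.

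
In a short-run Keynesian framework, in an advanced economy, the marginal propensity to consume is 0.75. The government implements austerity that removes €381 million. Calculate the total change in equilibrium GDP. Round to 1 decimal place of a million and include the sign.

Government-spending multiplier = 1/(1 − MPC) = 1/(1 − 0.75) = 1/0.25 = 4.
ΔY = k × ΔG = (−€381 million) / 0.25 = −€1,524 million.

−€1,524.0 million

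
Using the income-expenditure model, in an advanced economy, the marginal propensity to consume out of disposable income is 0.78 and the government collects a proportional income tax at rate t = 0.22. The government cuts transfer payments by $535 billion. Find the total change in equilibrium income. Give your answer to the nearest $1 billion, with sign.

The transfer change shifts disposable income by −$535 billion, so first-round consumption changes by c·ΔTR = 0.78 × (−$535 billion) = −$417.3 billion.
Expenditure multiplier = 1/(1 − c(1−t)) = 1/(1 − 0.78×0.78) = 1/0.3916 ≈ 2.554.
The transfer multiplier is c × k ≈ 1.992, so ΔY = k × (c·ΔTR) = (−$417.3 billion) / 0.3916 ≈ −$1,066 billion.

−$1,066 billion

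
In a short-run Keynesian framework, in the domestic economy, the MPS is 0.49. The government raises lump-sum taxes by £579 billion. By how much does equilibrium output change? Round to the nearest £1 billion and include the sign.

MPC = 1 − MPS = 1 − 0.49 = 0.51.
A lump-sum tax change of +£579 billion shifts disposable income by −£579 billion; first-round consumption changes by −c × ΔT = −0.51 × (+£579 billion) = −£295.29 billion.
Expenditure multiplier = 1/(1 − MPC) = 1/(1 − 0.51) = 1/0.49 ≈ 2.041.
The tax multiplier is −c × k ≈ −1.041, so ΔY = k × (−c·ΔT) = (−£295.29 billion) / 0.49 ≈ −£603 billion.

−£603 billion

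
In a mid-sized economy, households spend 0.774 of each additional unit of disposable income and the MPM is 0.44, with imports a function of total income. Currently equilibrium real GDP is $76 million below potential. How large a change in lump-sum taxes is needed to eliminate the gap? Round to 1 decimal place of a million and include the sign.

Spending multiplier = 1/(1 − c + m) = 1/(1 − 0.774 + 0.44) = 1/0.666 ≈ 1.502.
Tax multiplier = −c·k = −0.774/0.666 ≈ −1.162. Need ΔY = +$76 million, so ΔT = ΔY/(−c·k) = −(+$76 million) × 0.666 / 0.774 ≈ −$65.4 million.
The government should cut lump-sum taxes by $65.4 million.

−$65.4 million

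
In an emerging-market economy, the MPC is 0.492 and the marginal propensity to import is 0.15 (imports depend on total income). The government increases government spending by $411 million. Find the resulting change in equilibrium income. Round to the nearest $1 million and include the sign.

+$625 million

Spending multiplier = 1/(1 − c + m) = 1/(1 − 0.492 + 0.15) = 1/0.658 ≈ 1.52.
ΔY = k × ΔG = (+$411 million) / 0.658 ≈ +$625 million.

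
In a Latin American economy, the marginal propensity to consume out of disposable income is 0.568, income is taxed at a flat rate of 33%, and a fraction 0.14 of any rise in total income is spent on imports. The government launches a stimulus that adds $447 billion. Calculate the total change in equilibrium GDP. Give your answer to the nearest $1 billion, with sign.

+$589 billion

Spending multiplier = 1/(1 − c(1−t) + m) = 1/(1 − 0.568×0.67 + 0.14) = 1/0.75944 ≈ 1.317.
ΔY = k × ΔG = (+$447 billion) / 0.75944 ≈ +$589 billion.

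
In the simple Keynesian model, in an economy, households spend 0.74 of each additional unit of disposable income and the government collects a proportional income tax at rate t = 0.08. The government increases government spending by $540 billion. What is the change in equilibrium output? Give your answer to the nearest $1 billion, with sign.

Expenditure multiplier = 1/(1 − c(1−t)) = 1/(1 − 0.74×0.92) = 1/0.3192 ≈ 3.133.
ΔY = k × ΔG = (+$540 billion) / 0.3192 ≈ +$1,692 billion.

+$1,692 billion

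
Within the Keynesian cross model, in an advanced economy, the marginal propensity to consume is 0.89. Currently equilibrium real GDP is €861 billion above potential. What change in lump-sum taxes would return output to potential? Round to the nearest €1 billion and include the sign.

Spending multiplier = 1/(1 − MPC) = 1/(1 − 0.89) = 1/0.11 ≈ 9.091.
Tax multiplier = −c·k = −0.89/0.11 ≈ −8.091. Need ΔY = −€861 billion, so ΔT = ΔY/(−c·k) = −(−€861 billion) × 0.11 / 0.89 ≈ +€106 billion.
The government should raise lump-sum taxes by €106 billion.

+€106 billion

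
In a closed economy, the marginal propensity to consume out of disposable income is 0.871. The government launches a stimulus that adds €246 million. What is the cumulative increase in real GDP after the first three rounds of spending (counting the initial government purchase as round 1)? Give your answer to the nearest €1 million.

Round 1 adds ΔG = €246 million; each later round is MPC = 0.871 times the previous.
After 3 rounds: 246 + 214.266 + 186.625686 = ΔG·(1 − c^3)/(1 − c) = 246 × (1 − 0.660776311)/0.129 ≈ €647 million.

€647 million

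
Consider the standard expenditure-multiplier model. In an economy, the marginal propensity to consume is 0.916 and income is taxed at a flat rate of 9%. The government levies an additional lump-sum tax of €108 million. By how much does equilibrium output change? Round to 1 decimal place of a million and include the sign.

−€594.4 million

A lump-sum tax change of +€108 million shifts disposable income by −€108 million; first-round consumption changes by −c × ΔT = −0.916 × (+€108 million) = −€98.928 million.
Expenditure multiplier = 1/(1 − c(1−t)) = 1/(1 − 0.916×0.91) = 1/0.16644 ≈ 6.008.
The tax multiplier is −c × k ≈ −5.503, so ΔY = k × (−c·ΔT) = (−€98.928 million) / 0.16644 ≈ −€594.4 million.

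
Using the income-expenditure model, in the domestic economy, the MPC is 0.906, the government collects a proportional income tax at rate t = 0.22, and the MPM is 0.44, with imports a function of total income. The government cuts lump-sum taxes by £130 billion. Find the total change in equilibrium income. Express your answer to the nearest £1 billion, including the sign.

A lump-sum tax change of −£130 billion shifts disposable income by +£130 billion; first-round consumption changes by −c × ΔT = −0.906 × (−£130 billion) = +£117.78 billion.
Expenditure multiplier = 1/(1 − c(1−t) + m) = 1/(1 − 0.906×0.78 + 0.44) = 1/0.73332 ≈ 1.364.
The tax multiplier is −c × k ≈ −1.235, so ΔY = k × (−c·ΔT) = (+£117.78 billion) / 0.73332 ≈ +£161 billion.

+£161 billion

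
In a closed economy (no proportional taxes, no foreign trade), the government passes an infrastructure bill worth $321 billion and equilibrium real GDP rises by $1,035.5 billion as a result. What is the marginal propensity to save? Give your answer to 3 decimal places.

0.310

Implied spending multiplier k = ΔY/ΔG = 1,035.5/321 ≈ 3.2259.
Since k = 1/(1 − MPC), MPC = 1 − 1/k = 1 − ΔG/ΔY = 1 − 321/1,035.5 ≈ 0.690.
MPS = 1 − MPC = 0.310.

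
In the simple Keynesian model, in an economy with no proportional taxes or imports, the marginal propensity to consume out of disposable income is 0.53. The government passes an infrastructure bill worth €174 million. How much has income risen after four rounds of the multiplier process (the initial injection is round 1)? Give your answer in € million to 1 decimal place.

€341.0 million

Round 1 adds ΔG = €174 million; each later round is MPC = 0.53 times the previous.
After 4 rounds: 174 + 92.22 + 48.8766 + 25.904598 = ΔG·(1 − c^4)/(1 − c) = 174 × (1 − 0.07890481)/0.47 ≈ €341 million.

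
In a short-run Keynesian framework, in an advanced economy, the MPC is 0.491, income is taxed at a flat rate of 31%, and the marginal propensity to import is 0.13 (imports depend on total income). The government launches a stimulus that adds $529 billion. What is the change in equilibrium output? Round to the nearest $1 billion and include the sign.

Spending multiplier = 1/(1 − c(1−t) + m) = 1/(1 − 0.491×0.69 + 0.13) = 1/0.79121 ≈ 1.264.
ΔY = k × ΔG = (+$529 billion) / 0.79121 ≈ +$669 billion.

+$669 billion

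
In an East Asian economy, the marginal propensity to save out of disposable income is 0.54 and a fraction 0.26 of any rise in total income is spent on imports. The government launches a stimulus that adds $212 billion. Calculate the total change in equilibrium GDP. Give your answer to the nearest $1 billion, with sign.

+$265 billion

MPC = 1 − MPS = 1 − 0.54 = 0.46.
Spending multiplier = 1/(1 − c + m) = 1/(1 − 0.46 + 0.26) = 1/0.8 = 1.25.
ΔY = k × ΔG = (+$212 billion) / 0.8 = +$265 billion.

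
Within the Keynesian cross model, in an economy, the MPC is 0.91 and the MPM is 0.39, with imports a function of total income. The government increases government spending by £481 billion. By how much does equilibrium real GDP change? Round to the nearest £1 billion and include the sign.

+£1,002 billion

Government-spending multiplier = 1/(1 − c + m) = 1/(1 − 0.91 + 0.39) = 1/0.48 ≈ 2.083.
ΔY = k × ΔG = (+£481 billion) / 0.48 ≈ +£1,002 billion.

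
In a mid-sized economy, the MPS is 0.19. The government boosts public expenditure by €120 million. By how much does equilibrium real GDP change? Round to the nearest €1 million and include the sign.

MPC = 1 − MPS = 1 − 0.19 = 0.81.
Expenditure multiplier = 1/(1 − MPC) = 1/(1 − 0.81) = 1/0.19 ≈ 5.263.
ΔY = k × ΔG = (+€120 million) / 0.19 ≈ +€632 million.

+€632 million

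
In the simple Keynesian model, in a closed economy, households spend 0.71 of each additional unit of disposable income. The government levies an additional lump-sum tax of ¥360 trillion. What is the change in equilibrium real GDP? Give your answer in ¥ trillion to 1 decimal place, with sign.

A lump-sum tax change of +¥360 trillion shifts disposable income by −¥360 trillion; first-round consumption changes by −c × ΔT = −0.71 × (+¥360 trillion) = −¥255.6 trillion.
Expenditure multiplier = 1/(1 − MPC) = 1/(1 − 0.71) = 1/0.29 ≈ 3.448.
The tax multiplier is −c × k ≈ −2.448, so ΔY = k × (−c·ΔT) = (−¥255.6 trillion) / 0.29 ≈ −¥881.4 trillion.

−¥881.4 trillion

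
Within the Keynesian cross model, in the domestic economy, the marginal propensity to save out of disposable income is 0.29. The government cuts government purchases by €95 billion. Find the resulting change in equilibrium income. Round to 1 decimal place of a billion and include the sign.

MPC = 1 − MPS = 1 − 0.29 = 0.71.
Government-spending multiplier = 1/(1 − MPC) = 1/(1 − 0.71) = 1/0.29 ≈ 3.448.
ΔY = k × ΔG = (−€95 billion) / 0.29 ≈ −€327.6 billion.

−€327.6 billion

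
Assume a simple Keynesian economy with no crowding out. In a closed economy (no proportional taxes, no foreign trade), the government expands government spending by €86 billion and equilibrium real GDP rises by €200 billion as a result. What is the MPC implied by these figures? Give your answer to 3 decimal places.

Implied spending multiplier k = ΔY/ΔG = 200/86 ≈ 2.3256.
Since k = 1/(1 − MPC), MPC = 1 − 1/k = 1 − ΔG/ΔY = 1 − 86/200 = 0.570.

0.570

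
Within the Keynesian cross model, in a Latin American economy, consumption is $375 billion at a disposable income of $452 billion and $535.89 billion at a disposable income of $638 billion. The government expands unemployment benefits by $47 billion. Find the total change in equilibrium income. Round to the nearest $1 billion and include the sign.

+$301 billion

MPC = ΔC/ΔYd = (535.89 − 375)/(638 − 452) = 160.89/186 = 0.865.
The transfer change shifts disposable income by +$47 billion, so first-round consumption changes by c·ΔTR = 0.865 × (+$47 billion) = +$40.655 billion.
Expenditure multiplier = 1/(1 − MPC) = 1/(1 − 0.865) = 1/0.135 ≈ 7.407.
The transfer multiplier is c × k ≈ 6.407, so ΔY = k × (c·ΔTR) = (+$40.655 billion) / 0.135 ≈ +$301 billion.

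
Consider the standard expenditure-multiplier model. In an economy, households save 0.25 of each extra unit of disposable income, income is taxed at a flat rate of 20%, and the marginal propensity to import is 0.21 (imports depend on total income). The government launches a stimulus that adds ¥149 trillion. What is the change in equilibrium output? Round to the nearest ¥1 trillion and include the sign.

MPC = 1 − MPS = 1 − 0.25 = 0.75.
Government-spending multiplier = 1/(1 − c(1−t) + m) = 1/(1 − 0.75×0.8 + 0.21) = 1/0.61 ≈ 1.639.
ΔY = k × ΔG = (+¥149 trillion) / 0.61 ≈ +¥244 trillion.

+¥244 trillion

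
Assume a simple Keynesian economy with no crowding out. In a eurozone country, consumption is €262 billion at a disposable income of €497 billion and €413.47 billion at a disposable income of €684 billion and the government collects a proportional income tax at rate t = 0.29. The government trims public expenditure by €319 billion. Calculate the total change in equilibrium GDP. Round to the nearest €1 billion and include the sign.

−€751 billion

MPC = ΔC/ΔYd = (413.47 − 262)/(684 − 497) = 151.47/187 = 0.81.
Government-spending multiplier = 1/(1 − c(1−t)) = 1/(1 − 0.81×0.71) = 1/0.4249 ≈ 2.353.
ΔY = k × ΔG = (−€319 billion) / 0.4249 ≈ −€751 billion.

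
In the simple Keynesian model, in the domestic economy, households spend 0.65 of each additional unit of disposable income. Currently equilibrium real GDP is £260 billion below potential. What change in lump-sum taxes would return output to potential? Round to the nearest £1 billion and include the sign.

−£140 billion

Spending multiplier = 1/(1 − MPC) = 1/(1 − 0.65) = 1/0.35 ≈ 2.857.
Tax multiplier = −c·k = −0.65/0.35 ≈ −1.857. Need ΔY = +£260 billion, so ΔT = ΔY/(−c·k) = −(+£260 billion) × 0.35 / 0.65 = −£140 billion.
The government should cut lump-sum taxes by £140 billion.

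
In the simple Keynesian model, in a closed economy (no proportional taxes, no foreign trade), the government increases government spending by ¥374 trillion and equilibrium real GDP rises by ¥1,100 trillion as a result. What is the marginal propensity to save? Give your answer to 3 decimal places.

Implied spending multiplier k = ΔY/ΔG = 1,100/374 ≈ 2.9412.
Since k = 1/(1 − MPC), MPC = 1 − 1/k = 1 − ΔG/ΔY = 1 − 374/1,100 = 0.660.
MPS = 1 − MPC = 0.340.

0.340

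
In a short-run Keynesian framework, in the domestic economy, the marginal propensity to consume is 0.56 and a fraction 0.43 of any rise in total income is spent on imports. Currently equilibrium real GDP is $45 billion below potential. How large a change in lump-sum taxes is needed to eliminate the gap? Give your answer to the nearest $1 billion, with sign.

Spending multiplier = 1/(1 − c + m) = 1/(1 − 0.56 + 0.43) = 1/0.87 ≈ 1.149.
Tax multiplier = −c·k = −0.56/0.87 ≈ −0.644. Need ΔY = +$45 billion, so ΔT = ΔY/(−c·k) = −(+$45 billion) × 0.87 / 0.56 ≈ −$70 billion.
The government should cut lump-sum taxes by $70 billion.

−$70 billion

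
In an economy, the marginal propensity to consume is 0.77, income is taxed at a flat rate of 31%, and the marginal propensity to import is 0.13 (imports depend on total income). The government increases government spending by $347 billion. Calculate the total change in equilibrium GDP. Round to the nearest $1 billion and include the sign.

Expenditure multiplier = 1/(1 − c(1−t) + m) = 1/(1 − 0.77×0.69 + 0.13) = 1/0.5987 ≈ 1.67.
ΔY = k × ΔG = (+$347 billion) / 0.5987 ≈ +$580 billion.

+$580 billion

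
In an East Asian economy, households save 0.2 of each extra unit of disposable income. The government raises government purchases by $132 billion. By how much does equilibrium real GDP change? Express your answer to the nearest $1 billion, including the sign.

+$660 billion

MPC = 1 − MPS = 1 − 0.2 = 0.8.
Expenditure multiplier = 1/(1 − MPC) = 1/(1 − 0.8) = 1/0.2 = 5.
ΔY = k × ΔG = (+$132 billion) / 0.2 = +$660 billion.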